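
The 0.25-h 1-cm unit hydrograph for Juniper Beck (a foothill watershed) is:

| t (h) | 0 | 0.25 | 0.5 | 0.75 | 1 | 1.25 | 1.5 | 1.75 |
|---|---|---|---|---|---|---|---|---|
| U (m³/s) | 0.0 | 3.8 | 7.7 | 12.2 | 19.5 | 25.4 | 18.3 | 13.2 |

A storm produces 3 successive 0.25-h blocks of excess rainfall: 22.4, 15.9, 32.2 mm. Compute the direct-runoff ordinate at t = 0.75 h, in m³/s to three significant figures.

Q ≈ 51.8 m³/s

By discrete convolution, Q_j = Σ (P_i / 10 mm) · U_{j−i}.
At t = 0.75 h (j=3): Q = (22.4/10)·12.2 + (15.9/10)·7.7 + (32.2/10)·3.8 = 51.8 m³/s.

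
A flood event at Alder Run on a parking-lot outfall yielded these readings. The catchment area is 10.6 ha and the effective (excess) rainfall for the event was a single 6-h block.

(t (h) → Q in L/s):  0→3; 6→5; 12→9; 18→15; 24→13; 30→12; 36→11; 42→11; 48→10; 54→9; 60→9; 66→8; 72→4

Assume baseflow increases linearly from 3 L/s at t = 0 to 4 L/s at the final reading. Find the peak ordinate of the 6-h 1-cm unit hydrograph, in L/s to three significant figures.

U_p ≈ 7.85 L/s

Direct runoff: 0.00, 1.92, 5.83, 11.75, 9.67, 8.58, 7.50, 7.42, 6.33, 5.25, 5.17, 4.08, 0.00 L/s; ΣQ_DR = 73.50 L/s, peak = 11.75 L/s.
Runoff depth d = ΣQ_DR·Δt / A = 73.50 × 21600 / (10.6 ha) = 14.98 mm.
The 1-cm UH is the DRH scaled by (10 mm)/d, so U_p = 11.75 × 10/14.98 = 7.85 L/s.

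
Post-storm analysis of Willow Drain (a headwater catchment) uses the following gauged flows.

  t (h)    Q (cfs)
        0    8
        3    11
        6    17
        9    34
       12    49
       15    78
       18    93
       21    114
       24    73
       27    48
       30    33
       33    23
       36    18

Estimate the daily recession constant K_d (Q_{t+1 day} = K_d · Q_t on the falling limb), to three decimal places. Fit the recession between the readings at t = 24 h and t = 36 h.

K_d ≈ 0.061

Between t = 24 h and t = 36 h the flow falls from 73 to 18 cfs over 4×3 h = 12 h.
Per-interval ratio K = (18/73)^(1/4) = 0.7047; K_d = K^(24/3) = 0.061.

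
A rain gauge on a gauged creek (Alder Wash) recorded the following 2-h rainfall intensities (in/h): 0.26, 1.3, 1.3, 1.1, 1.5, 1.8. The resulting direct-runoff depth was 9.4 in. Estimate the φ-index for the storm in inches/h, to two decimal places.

Only the 5 blocks with intensity above φ contribute runoff: 1.3, 1.3, 1.1, 1.5, 1.8 in/h.
Σ(I−φ)·Δt = d  ⇒  (1.3+1.3+1.1+1.5+1.8 − 5φ)·2 = 9.4
φ = (7.000 − 9.4/2) / 5 = 0.46 in/h.

φ ≈ 0.46 in/h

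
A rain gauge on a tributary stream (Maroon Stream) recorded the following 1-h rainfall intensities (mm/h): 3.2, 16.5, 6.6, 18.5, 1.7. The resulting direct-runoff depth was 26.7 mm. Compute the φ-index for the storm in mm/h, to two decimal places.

Only the 3 blocks with intensity above φ contribute runoff: 16.5, 6.6, 18.5 mm/h.
Σ(I−φ)·Δt = d  ⇒  (16.5+6.6+18.5 − 3φ)·1 = 26.7
φ = (41.60 − 26.7/1) / 3 = 4.97 mm/h.

φ ≈ 4.97 mm/h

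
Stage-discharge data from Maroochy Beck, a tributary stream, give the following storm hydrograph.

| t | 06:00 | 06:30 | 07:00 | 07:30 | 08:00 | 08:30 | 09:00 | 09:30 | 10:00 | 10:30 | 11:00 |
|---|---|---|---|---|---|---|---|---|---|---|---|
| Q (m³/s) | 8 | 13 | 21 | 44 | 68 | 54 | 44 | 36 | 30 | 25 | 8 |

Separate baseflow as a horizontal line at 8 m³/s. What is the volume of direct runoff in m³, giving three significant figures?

Direct-runoff ordinates (Q − Q_b): 0.0, 5.0, 13.0, 36.0, 60.0, 46.0, 36.0, 28.0, 22.0, 17.0, 0.0 m³/s.
ΣQ_DR = 263.0 m³/s.
With Δt = 0.5 h = 1800 s, V = ΣQ_DR · Δt = 263.0 × 1800 = 4.73 × 10^5 m³.

V ≈ 4.73 × 10^5 m³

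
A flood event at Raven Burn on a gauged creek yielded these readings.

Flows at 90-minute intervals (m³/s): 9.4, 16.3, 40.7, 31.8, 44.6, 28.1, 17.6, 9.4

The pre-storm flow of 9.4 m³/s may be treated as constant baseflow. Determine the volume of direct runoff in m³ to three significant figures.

V ≈ 6.63 × 10^5 m³

Direct-runoff ordinates (Q − Q_b): 0.0, 6.9, 31.3, 22.4, 35.2, 18.7, 8.2, 0.0 m³/s.
ΣQ_DR = 122.7 m³/s.
With Δt = 1.5 h = 5400 s, V = ΣQ_DR · Δt = 122.7 × 5400 = 6.63 × 10^5 m³.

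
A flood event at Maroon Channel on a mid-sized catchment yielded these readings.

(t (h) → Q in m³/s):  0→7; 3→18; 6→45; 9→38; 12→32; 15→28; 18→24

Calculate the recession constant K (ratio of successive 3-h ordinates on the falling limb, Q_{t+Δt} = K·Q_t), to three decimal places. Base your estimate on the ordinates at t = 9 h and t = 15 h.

K ≈ 0.858

Using the recession-limb readings at t = 9 h and t = 15 h: Q falls from 38 to 28 m³/s over 2 intervals.
K = (Q₂/Q₁)^(1/2) = (28/38)^(1/2) = 0.858.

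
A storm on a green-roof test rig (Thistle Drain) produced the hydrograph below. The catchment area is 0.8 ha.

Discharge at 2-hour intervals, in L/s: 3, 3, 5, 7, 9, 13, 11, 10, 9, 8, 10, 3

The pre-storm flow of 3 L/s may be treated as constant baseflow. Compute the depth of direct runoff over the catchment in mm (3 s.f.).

Direct runoff: 0.0, 0.0, 2.0, 4.0, 6.0, 10.0, 8.0, 7.0, 6.0, 5.0, 7.0, 0.0 L/s; ΣQ_DR = 55.00 L/s.
V = ΣQ_DR · Δt = 55.00 × 7200 s = 3.960 × 10^5 L.
Over A = 0.8 ha, depth = V / A = 49.5 mm.

d ≈ 49.5 mm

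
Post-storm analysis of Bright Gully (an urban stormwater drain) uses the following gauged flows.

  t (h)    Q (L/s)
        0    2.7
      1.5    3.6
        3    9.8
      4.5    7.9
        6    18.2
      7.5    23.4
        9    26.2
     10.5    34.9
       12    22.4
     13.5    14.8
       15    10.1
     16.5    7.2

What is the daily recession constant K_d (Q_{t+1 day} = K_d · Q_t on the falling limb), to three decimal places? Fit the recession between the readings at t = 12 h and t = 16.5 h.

K_d ≈ 0.002

Between t = 12 h and t = 16.5 h the flow falls from 22.4 to 7.2 L/s over 3×1.5 h = 4.5 h.
Per-interval ratio K = (7.2/22.4)^(1/3) = 0.6850; K_d = K^(24/1.5) = 0.002.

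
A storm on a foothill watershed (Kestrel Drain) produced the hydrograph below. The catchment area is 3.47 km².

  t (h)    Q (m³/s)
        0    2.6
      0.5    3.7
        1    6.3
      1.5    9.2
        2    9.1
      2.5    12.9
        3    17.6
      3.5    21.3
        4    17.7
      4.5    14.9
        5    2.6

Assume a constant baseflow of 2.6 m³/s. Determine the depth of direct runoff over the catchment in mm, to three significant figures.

Direct runoff: 0.0, 1.1, 3.7, 6.6, 6.5, 10.3, 15.0, 18.7, 15.1, 12.3, 0.0 m³/s; ΣQ_DR = 89.30 m³/s.
V = ΣQ_DR · Δt = 89.30 × 1800 s = 1.607 × 10^5 m³.
Over A = 3.47 km², depth = V / A = 46.3 mm.

d ≈ 46.3 mm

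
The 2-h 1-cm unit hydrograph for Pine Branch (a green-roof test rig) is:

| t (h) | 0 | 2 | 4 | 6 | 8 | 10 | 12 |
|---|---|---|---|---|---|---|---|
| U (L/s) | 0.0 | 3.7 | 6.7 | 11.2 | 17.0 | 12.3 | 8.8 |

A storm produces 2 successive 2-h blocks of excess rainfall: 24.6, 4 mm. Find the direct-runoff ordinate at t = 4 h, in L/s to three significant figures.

By discrete convolution, Q_j = Σ (P_i / 10 mm) · U_{j−i}.
At t = 4 h (j=2): Q = (24.6/10)·6.7 + (4/10)·3.7 = 18.0 L/s.

Q ≈ 18.0 L/s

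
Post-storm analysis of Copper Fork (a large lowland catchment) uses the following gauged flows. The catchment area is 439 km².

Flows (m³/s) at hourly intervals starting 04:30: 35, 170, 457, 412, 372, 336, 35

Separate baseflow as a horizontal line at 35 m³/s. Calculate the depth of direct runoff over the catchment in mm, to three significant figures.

Direct runoff: 0.0, 135.0, 422.0, 377.0, 337.0, 301.0, 0.0 m³/s; ΣQ_DR = 1572 m³/s.
V = ΣQ_DR · Δt = 1572 × 3600 s = 5.659 × 10^6 m³.
Over A = 439 km², depth = V / A = 12.9 mm.

d ≈ 12.9 mm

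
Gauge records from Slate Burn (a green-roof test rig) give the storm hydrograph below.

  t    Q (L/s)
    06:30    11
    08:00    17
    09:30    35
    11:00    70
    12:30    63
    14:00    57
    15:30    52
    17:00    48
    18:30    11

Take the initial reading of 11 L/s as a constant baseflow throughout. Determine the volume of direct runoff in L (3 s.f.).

V ≈ 1.43 × 10^6 L

Direct-runoff ordinates (Q − Q_b): 0.0, 6.0, 24.0, 59.0, 52.0, 46.0, 41.0, 37.0, 0.0 L/s.
ΣQ_DR = 265.0 L/s.
With Δt = 1.5 h = 5400 s, V = ΣQ_DR · Δt = 265.0 × 5400 = 1.43 × 10^6 L.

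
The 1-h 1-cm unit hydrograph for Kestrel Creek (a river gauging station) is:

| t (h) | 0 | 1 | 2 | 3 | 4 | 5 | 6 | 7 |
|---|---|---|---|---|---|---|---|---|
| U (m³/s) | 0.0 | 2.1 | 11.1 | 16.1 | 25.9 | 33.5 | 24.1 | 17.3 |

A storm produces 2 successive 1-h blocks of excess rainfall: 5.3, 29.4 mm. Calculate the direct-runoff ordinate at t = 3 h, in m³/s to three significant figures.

Q ≈ 41.2 m³/s

By discrete convolution, Q_j = Σ (P_i / 10 mm) · U_{j−i}.
At t = 3 h (j=3): Q = (5.3/10)·16.1 + (29.4/10)·11.1 = 41.2 m³/s.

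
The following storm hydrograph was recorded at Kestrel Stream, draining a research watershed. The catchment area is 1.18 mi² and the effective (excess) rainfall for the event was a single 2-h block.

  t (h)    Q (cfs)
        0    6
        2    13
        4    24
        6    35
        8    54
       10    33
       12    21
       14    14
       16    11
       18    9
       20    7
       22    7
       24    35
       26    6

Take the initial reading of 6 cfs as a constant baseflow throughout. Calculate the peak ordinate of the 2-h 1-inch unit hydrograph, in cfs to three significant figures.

U_p ≈ 95.7 cfs

Direct runoff: 0.0, 7.0, 18.0, 29.0, 48.0, 27.0, 15.0, 8.0, 5.0, 3.0, 1.0, 1.0, 29.0, 0.0 cfs; ΣQ_DR = 191.0 cfs, peak = 48.0 cfs.
Runoff depth d = ΣQ_DR·Δt / A = 191.0 × 7200 / (1.18 mi²) = 0.5016 in.
The 1-inch UH is the DRH scaled by (1 in)/d, so U_p = 48.0 × 1/0.5016 = 95.7 cfs.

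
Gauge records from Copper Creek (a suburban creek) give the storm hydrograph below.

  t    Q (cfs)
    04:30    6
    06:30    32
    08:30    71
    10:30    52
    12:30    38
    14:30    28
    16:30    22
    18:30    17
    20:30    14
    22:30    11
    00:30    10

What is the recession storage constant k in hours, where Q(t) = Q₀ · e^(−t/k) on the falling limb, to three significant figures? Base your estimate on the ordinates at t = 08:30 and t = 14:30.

k ≈ 6.45 h

On the falling limb, Q drops from 71 to 28 cfs between t = 08:30 and t = 14:30 (Δt = 6 h).
k = −Δt / ln(Q₂/Q₁) = −6 / ln(28/71) = 6.45 h.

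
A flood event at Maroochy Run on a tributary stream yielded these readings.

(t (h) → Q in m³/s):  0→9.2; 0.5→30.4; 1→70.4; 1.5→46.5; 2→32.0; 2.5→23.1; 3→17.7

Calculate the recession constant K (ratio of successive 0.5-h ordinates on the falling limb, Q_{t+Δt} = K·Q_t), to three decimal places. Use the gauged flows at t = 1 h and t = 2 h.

Using the recession-limb readings at t = 1 h and t = 2 h: Q falls from 70.4 to 32.0 m³/s over 2 intervals.
K = (Q₂/Q₁)^(1/2) = (32.0/70.4)^(1/2) = 0.674.

K ≈ 0.674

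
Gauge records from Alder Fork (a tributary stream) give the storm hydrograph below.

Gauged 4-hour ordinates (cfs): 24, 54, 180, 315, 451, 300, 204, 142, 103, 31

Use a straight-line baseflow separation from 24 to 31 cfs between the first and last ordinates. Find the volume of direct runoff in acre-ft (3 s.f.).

Direct-runoff ordinates (Q − Q_b): 0.00, 29.22, 154.44, 288.67, 423.89, 272.11, 175.33, 112.56, 72.78, 0.00 cfs.
ΣQ_DR = 1529 cfs.
With Δt = 4 h = 14400 s, V = ΣQ_DR · Δt = 1529 × 14400 = 2.20 × 10^7 ft³ = 505 acre-ft.

V ≈ 505 acre-ft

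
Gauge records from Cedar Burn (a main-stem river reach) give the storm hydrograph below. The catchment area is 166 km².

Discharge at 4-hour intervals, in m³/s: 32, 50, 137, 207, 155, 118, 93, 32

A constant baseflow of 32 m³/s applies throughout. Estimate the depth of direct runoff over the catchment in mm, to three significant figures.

d ≈ 49.3 mm

Direct runoff: 0.0, 18.0, 105.0, 175.0, 123.0, 86.0, 61.0, 0.0 m³/s; ΣQ_DR = 568.0 m³/s.
V = ΣQ_DR · Δt = 568.0 × 14400 s = 8.179 × 10^6 m³.
Over A = 166 km², depth = V / A = 49.3 mm.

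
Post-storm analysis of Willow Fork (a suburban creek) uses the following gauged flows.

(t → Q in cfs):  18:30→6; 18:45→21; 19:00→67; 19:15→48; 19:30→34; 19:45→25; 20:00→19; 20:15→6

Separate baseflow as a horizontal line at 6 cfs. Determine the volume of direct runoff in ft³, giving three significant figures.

Direct-runoff ordinates (Q − Q_b): 0.0, 15.0, 61.0, 42.0, 28.0, 19.0, 13.0, 0.0 cfs.
ΣQ_DR = 178.0 cfs.
With Δt = 0.25 h = 900 s, V = ΣQ_DR · Δt = 178.0 × 900 = 1.60 × 10^5 ft³.

V ≈ 1.60 × 10^5 ft³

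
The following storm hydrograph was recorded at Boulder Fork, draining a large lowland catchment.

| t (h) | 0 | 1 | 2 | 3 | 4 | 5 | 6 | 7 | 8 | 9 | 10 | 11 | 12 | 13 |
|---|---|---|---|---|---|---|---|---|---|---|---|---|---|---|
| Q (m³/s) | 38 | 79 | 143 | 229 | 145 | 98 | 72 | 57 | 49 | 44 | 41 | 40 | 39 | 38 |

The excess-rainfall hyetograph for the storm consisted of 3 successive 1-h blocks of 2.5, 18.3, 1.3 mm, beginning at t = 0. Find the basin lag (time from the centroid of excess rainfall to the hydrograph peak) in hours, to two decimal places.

t_L ≈ 1.55 h

Centroid of excess rainfall: t_c = Σ P_i·t̄_i / ΣP_i = 1.4457 h (block centres at 0.5, 1.5, 2.5 h).
Hydrograph peak occurs at t = 3 h, so basin lag t_L = 3 − 1.4457 = 1.55 h.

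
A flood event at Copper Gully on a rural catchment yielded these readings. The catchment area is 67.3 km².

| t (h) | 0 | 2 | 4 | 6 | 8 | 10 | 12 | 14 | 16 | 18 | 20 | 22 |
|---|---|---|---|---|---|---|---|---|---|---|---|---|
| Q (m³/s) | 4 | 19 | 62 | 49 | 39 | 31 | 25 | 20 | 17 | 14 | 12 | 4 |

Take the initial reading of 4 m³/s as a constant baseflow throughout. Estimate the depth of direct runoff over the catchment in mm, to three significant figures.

d ≈ 26.5 mm

Direct runoff: 0.0, 15.0, 58.0, 45.0, 35.0, 27.0, 21.0, 16.0, 13.0, 10.0, 8.0, 0.0 m³/s; ΣQ_DR = 248.0 m³/s.
V = ΣQ_DR · Δt = 248.0 × 7200 s = 1.786 × 10^6 m³.
Over A = 67.3 km², depth = V / A = 26.5 mm.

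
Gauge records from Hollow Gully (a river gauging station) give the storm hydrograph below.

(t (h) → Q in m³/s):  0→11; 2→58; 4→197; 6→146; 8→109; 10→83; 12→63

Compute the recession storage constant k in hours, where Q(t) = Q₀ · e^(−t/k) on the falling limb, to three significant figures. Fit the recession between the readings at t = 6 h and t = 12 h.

k ≈ 7.14 h

On the falling limb, Q drops from 146 to 63 m³/s between t = 6 h and t = 12 h (Δt = 6 h).
k = −Δt / ln(Q₂/Q₁) = −6 / ln(63/146) = 7.14 h.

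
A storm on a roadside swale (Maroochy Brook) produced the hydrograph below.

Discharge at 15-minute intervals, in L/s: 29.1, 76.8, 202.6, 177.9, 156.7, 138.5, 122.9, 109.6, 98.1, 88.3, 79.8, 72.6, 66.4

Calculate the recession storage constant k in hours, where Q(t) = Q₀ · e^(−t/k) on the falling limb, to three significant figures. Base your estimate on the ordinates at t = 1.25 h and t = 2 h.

On the falling limb, Q drops from 138.5 to 98.1 L/s between t = 1.25 h and t = 2 h (Δt = 0.75 h).
k = −Δt / ln(Q₂/Q₁) = −0.75 / ln(98.1/138.5) = 2.17 h.

k ≈ 2.17 h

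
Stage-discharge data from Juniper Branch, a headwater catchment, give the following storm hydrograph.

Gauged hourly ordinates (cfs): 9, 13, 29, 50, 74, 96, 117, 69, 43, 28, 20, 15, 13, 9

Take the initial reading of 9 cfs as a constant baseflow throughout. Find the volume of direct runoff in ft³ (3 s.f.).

Direct-runoff ordinates (Q − Q_b): 0.0, 4.0, 20.0, 41.0, 65.0, 87.0, 108.0, 60.0, 34.0, 19.0, 11.0, 6.0, 4.0, 0.0 cfs.
ΣQ_DR = 459.0 cfs.
With Δt = 1 h = 3600 s, V = ΣQ_DR · Δt = 459.0 × 3600 = 1.65 × 10^6 ft³.

V ≈ 1.65 × 10^6 ft³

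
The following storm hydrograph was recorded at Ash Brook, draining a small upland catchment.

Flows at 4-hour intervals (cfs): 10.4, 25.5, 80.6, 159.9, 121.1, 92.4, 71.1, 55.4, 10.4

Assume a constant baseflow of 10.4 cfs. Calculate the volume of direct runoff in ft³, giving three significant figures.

Direct-runoff ordinates (Q − Q_b): 0.0, 15.1, 70.2, 149.5, 110.7, 82.0, 60.7, 45.0, 0.0 cfs.
ΣQ_DR = 533.2 cfs.
With Δt = 4 h = 14400 s, V = ΣQ_DR · Δt = 533.2 × 14400 = 7.68 × 10^6 ft³.

V ≈ 7.68 × 10^6 ft³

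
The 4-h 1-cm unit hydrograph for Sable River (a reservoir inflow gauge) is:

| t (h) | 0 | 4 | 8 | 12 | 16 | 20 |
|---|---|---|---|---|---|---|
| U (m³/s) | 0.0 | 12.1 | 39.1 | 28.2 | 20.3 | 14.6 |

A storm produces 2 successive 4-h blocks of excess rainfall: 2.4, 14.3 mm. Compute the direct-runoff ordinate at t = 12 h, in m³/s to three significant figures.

By discrete convolution, Q_j = Σ (P_i / 10 mm) · U_{j−i}.
At t = 12 h (j=3): Q = (2.4/10)·28.2 + (14.3/10)·39.1 = 62.7 m³/s.

Q ≈ 62.7 m³/s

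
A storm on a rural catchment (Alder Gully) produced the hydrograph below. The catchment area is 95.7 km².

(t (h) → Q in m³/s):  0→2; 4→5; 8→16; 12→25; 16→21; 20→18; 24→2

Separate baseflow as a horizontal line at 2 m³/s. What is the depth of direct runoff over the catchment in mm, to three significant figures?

Direct runoff: 0.0, 3.0, 14.0, 23.0, 19.0, 16.0, 0.0 m³/s; ΣQ_DR = 75.00 m³/s.
V = ΣQ_DR · Δt = 75.00 × 14400 s = 1.080 × 10^6 m³.
Over A = 95.7 km², depth = V / A = 11.3 mm.

d ≈ 11.3 mm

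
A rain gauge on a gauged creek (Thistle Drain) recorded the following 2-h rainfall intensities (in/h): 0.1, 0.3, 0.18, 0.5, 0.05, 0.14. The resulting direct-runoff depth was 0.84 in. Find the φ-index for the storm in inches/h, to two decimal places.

φ ≈ 0.19 in/h

Only the 2 blocks with intensity above φ contribute runoff: 0.3, 0.5 in/h.
Σ(I−φ)·Δt = d  ⇒  (0.3+0.5 − 2φ)·2 = 0.84
φ = (0.8000 − 0.84/2) / 2 = 0.19 in/h.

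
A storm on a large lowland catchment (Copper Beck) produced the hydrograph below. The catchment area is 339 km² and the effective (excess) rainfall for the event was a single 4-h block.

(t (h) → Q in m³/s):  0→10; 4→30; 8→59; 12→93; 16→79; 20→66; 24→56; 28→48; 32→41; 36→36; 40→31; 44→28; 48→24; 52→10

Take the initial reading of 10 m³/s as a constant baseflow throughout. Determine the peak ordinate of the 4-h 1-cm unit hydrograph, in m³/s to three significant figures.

Direct runoff: 0.0, 20.0, 49.0, 83.0, 69.0, 56.0, 46.0, 38.0, 31.0, 26.0, 21.0, 18.0, 14.0, 0.0 m³/s; ΣQ_DR = 471.0 m³/s, peak = 83.0 m³/s.
Runoff depth d = ΣQ_DR·Δt / A = 471.0 × 14400 / (339 km²) = 20.01 mm.
The 1-cm UH is the DRH scaled by (10 mm)/d, so U_p = 83.0 × 10/20.01 = 41.5 m³/s.

U_p ≈ 41.5 m³/s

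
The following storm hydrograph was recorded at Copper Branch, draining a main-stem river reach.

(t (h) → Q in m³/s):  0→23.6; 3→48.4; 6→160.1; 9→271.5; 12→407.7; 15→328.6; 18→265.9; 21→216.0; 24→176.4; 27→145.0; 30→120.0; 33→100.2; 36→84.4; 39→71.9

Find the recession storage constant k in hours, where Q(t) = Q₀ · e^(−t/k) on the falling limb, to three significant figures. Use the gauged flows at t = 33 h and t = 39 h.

k ≈ 18.1 h

On the falling limb, Q drops from 100.2 to 71.9 m³/s between t = 33 h and t = 39 h (Δt = 6 h).
k = −Δt / ln(Q₂/Q₁) = −6 / ln(71.9/100.2) = 18.1 h.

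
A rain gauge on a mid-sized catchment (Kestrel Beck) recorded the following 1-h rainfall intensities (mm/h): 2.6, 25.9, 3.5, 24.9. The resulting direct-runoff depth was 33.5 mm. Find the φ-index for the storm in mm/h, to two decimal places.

φ ≈ 8.65 mm/h

Only the 2 blocks with intensity above φ contribute runoff: 25.9, 24.9 mm/h.
Σ(I−φ)·Δt = d  ⇒  (25.9+24.9 − 2φ)·1 = 33.5
φ = (50.80 − 33.5/1) / 2 = 8.65 mm/h.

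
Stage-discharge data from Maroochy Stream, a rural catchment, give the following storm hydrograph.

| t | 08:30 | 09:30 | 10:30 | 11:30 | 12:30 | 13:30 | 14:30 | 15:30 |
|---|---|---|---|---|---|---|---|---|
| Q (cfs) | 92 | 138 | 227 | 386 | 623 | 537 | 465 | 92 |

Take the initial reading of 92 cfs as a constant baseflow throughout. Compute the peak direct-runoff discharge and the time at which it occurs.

Q_p = 531.0 cfs at t = 12:30

Subtracting baseflow gives direct-runoff ordinates: 0.0, 46.0, 135.0, 294.0, 531.0, 445.0, 373.0, 0.0 cfs.
The maximum is 531.0 cfs, occurring at the reading for t = 12:30.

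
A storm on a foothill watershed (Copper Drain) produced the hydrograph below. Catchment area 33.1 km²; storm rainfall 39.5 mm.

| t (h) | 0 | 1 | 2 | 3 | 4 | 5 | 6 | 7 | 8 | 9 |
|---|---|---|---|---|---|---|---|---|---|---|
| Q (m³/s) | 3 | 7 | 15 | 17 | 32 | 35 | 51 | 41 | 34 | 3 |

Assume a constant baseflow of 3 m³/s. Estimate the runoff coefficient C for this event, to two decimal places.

C ≈ 0.57

ΣQ_DR = 208.0 m³/s; V = ΣQ_DR·Δt = 7.488 × 10^5 m³.
Runoff depth d = V / A = 22.62 mm.
C = d / P = 22.62 / 39.5 = 0.57.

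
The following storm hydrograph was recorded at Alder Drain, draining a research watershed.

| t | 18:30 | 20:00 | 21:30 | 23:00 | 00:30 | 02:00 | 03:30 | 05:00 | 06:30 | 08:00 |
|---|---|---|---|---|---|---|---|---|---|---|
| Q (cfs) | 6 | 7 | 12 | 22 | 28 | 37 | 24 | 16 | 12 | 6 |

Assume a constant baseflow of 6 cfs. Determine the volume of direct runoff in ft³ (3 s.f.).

Direct-runoff ordinates (Q − Q_b): 0.0, 1.0, 6.0, 16.0, 22.0, 31.0, 18.0, 10.0, 6.0, 0.0 cfs.
ΣQ_DR = 110.0 cfs.
With Δt = 1.5 h = 5400 s, V = ΣQ_DR · Δt = 110.0 × 5400 = 5.94 × 10^5 ft³.

V ≈ 5.94 × 10^5 ft³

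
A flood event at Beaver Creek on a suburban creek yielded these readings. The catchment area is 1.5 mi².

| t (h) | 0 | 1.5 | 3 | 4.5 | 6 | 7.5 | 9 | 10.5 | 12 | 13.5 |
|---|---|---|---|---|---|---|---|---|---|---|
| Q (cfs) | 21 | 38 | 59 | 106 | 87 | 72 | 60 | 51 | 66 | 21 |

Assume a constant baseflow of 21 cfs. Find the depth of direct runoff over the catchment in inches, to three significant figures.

Direct runoff: 0.0, 17.0, 38.0, 85.0, 66.0, 51.0, 39.0, 30.0, 45.0, 0.0 cfs; ΣQ_DR = 371.0 cfs.
V = ΣQ_DR · Δt = 371.0 × 5400 s = 2.003 × 10^6 ft³.
Over A = 1.5 mi², depth = V / A = 0.575 in.

d ≈ 0.575 in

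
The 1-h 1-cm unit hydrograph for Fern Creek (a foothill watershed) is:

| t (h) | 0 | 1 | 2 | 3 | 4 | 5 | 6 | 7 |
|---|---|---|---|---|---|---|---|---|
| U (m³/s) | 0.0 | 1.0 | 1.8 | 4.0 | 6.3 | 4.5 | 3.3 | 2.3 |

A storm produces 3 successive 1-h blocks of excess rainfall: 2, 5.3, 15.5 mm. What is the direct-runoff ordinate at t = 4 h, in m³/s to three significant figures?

By discrete convolution, Q_j = Σ (P_i / 10 mm) · U_{j−i}.
At t = 4 h (j=4): Q = (2/10)·6.3 + (5.3/10)·4.0 + (15.5/10)·1.8 = 6.17 m³/s.

Q ≈ 6.17 m³/s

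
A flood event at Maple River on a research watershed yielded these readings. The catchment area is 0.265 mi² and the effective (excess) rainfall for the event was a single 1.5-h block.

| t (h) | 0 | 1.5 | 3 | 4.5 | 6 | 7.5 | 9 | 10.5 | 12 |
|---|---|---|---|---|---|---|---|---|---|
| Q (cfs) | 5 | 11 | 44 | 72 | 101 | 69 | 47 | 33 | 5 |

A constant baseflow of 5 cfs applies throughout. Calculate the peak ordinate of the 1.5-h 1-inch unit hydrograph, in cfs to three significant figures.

U_p ≈ 32.0 cfs

Direct runoff: 0.0, 6.0, 39.0, 67.0, 96.0, 64.0, 42.0, 28.0, 0.0 cfs; ΣQ_DR = 342.0 cfs, peak = 96.0 cfs.
Runoff depth d = ΣQ_DR·Δt / A = 342.0 × 5400 / (0.265 mi²) = 3.000 in.
The 1-inch UH is the DRH scaled by (1 in)/d, so U_p = 96.0 × 1/3.000 = 32.0 cfs.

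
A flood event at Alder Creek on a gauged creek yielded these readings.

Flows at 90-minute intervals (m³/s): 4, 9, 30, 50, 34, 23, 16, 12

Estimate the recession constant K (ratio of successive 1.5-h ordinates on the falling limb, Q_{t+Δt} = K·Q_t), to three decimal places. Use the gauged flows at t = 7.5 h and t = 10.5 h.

Using the recession-limb readings at t = 7.5 h and t = 10.5 h: Q falls from 23 to 12 m³/s over 2 intervals.
K = (Q₂/Q₁)^(1/2) = (12/23)^(1/2) = 0.722.

K ≈ 0.722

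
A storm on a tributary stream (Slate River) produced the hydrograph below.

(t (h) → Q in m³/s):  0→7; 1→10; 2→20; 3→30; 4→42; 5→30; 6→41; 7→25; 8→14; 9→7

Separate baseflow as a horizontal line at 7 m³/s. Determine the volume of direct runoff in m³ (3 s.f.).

V ≈ 5.62 × 10^5 m³

Direct-runoff ordinates (Q − Q_b): 0.0, 3.0, 13.0, 23.0, 35.0, 23.0, 34.0, 18.0, 7.0, 0.0 m³/s.
ΣQ_DR = 156.0 m³/s.
With Δt = 1 h = 3600 s, V = ΣQ_DR · Δt = 156.0 × 3600 = 5.62 × 10^5 m³.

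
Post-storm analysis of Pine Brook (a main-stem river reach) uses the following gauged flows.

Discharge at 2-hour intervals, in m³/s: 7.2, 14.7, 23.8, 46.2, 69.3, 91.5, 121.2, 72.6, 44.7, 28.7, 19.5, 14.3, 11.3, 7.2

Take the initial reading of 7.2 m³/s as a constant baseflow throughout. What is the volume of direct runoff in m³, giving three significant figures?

V ≈ 3.39 × 10^6 m³

Direct-runoff ordinates (Q − Q_b): 0.0, 7.5, 16.6, 39.0, 62.1, 84.3, 114.0, 65.4, 37.5, 21.5, 12.3, 7.1, 4.1, 0.0 m³/s.
ΣQ_DR = 471.4 m³/s.
With Δt = 2 h = 7200 s, V = ΣQ_DR · Δt = 471.4 × 7200 = 3.39 × 10^6 m³.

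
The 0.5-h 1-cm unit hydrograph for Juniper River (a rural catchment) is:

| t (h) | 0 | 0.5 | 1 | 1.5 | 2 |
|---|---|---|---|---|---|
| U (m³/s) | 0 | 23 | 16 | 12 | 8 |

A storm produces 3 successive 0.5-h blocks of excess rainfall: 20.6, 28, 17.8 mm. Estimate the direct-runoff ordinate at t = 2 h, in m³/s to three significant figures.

Q ≈ 78.6 m³/s

By discrete convolution, Q_j = Σ (P_i / 10 mm) · U_{j−i}.
At t = 2 h (j=4): Q = (20.6/10)·8 + (28/10)·12 + (17.8/10)·16 = 78.6 m³/s.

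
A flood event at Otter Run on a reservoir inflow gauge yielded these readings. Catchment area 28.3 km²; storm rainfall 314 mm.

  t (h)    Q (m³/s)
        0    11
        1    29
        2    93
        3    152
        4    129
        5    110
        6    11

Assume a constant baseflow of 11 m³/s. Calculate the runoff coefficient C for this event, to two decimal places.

C ≈ 0.19

ΣQ_DR = 458.0 m³/s; V = ΣQ_DR·Δt = 1.649 × 10^6 m³.
Runoff depth d = V / A = 58.26 mm.
C = d / P = 58.26 / 314 = 0.19.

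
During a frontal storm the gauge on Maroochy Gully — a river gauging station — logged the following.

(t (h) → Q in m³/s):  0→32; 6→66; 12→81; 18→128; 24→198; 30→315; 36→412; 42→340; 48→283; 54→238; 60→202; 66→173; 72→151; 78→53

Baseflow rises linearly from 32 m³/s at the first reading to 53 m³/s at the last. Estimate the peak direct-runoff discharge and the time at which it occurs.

Subtracting baseflow gives direct-runoff ordinates: 0.00, 32.38, 45.77, 91.15, 159.54, 274.92, 370.31, 296.69, 238.08, 191.46, 153.85, 123.23, 99.62, 0.00 m³/s.
The maximum is 370.31 m³/s, occurring at the reading for t = 36 h.

Q_p = 370.31 m³/s at t = 36 h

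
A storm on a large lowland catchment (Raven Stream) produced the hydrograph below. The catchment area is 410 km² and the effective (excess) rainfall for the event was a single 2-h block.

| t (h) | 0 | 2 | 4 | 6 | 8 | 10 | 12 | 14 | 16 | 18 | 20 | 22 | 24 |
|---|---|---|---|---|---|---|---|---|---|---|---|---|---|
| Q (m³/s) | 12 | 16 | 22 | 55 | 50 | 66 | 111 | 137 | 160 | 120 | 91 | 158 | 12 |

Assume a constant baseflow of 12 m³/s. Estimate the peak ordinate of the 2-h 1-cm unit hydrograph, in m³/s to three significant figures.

Direct runoff: 0.0, 4.0, 10.0, 43.0, 38.0, 54.0, 99.0, 125.0, 148.0, 108.0, 79.0, 146.0, 0.0 m³/s; ΣQ_DR = 854.0 m³/s, peak = 148.0 m³/s.
Runoff depth d = ΣQ_DR·Δt / A = 854.0 × 7200 / (410 km²) = 15.00 mm.
The 1-cm UH is the DRH scaled by (10 mm)/d, so U_p = 148.0 × 10/15.00 = 98.7 m³/s.

U_p ≈ 98.7 m³/s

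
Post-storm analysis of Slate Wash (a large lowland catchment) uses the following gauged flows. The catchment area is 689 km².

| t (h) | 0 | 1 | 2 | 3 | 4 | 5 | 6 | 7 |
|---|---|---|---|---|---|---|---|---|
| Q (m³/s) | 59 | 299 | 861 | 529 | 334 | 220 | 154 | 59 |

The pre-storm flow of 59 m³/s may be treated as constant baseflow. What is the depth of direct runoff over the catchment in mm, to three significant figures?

d ≈ 10.7 mm

Direct runoff: 0.0, 240.0, 802.0, 470.0, 275.0, 161.0, 95.0, 0.0 m³/s; ΣQ_DR = 2043 m³/s.
V = ΣQ_DR · Δt = 2043 × 3600 s = 7.355 × 10^6 m³.
Over A = 689 km², depth = V / A = 10.7 mm.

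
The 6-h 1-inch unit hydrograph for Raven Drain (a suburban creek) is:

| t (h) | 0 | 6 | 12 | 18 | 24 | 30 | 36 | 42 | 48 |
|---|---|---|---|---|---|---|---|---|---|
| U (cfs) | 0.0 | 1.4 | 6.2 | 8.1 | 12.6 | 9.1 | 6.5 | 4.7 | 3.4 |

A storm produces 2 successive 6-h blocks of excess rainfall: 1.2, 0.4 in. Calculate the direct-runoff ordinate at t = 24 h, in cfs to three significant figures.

By discrete convolution, Q_j = Σ (P_i / 1 in) · U_{j−i}.
At t = 24 h (j=4): Q = (1.2/1)·12.6 + (0.4/1)·8.1 = 18.4 cfs.

Q ≈ 18.4 cfs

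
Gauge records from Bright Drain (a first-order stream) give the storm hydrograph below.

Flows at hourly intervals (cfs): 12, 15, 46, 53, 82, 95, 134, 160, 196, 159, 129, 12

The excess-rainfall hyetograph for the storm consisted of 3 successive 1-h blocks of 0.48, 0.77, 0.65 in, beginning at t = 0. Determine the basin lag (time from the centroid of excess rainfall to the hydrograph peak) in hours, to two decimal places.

t_L ≈ 6.41 h

Centroid of excess rainfall: t_c = Σ P_i·t̄_i / ΣP_i = 1.5895 h (block centres at 0.5, 1.5, 2.5 h).
Hydrograph peak occurs at t = 8 h, so basin lag t_L = 8 − 1.5895 = 6.41 h.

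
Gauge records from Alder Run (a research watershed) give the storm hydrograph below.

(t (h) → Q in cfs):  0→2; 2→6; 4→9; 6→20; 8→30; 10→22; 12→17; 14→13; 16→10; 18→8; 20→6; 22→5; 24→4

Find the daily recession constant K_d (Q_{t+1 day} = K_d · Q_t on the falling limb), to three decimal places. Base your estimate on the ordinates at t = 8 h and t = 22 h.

K_d ≈ 0.046

Between t = 8 h and t = 22 h the flow falls from 30 to 5 cfs over 7×2 h = 14 h.
Per-interval ratio K = (5/30)^(1/7) = 0.7742; K_d = K^(24/2) = 0.046.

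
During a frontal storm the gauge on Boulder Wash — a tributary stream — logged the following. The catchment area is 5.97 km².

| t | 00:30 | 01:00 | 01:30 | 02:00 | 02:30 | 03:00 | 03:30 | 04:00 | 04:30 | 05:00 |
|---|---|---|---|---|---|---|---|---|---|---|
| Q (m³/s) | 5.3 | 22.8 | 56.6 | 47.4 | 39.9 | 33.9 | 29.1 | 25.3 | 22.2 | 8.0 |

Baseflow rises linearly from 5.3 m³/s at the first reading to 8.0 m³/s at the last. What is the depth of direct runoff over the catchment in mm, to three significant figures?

Direct runoff: 0.00, 17.20, 50.70, 41.20, 33.40, 27.10, 22.00, 17.90, 14.50, 0.00 m³/s; ΣQ_DR = 224.0 m³/s.
V = ΣQ_DR · Δt = 224.0 × 1800 s = 4.032 × 10^5 m³.
Over A = 5.97 km², depth = V / A = 67.5 mm.

d ≈ 67.5 mm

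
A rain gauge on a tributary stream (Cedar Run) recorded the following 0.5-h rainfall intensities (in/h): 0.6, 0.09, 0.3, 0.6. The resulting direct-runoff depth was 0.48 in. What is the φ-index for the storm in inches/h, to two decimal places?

Only the 3 blocks with intensity above φ contribute runoff: 0.6, 0.3, 0.6 in/h.
Σ(I−φ)·Δt = d  ⇒  (0.6+0.3+0.6 − 3φ)·0.5 = 0.48
φ = (1.500 − 0.48/0.5) / 3 = 0.18 in/h.

φ ≈ 0.18 in/h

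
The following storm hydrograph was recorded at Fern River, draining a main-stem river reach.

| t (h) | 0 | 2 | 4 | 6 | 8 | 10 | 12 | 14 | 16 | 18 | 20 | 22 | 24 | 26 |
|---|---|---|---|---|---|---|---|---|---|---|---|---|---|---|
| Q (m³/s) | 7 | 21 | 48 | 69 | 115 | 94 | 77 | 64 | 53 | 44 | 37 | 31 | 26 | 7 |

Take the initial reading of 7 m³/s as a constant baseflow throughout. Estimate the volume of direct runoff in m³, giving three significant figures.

Direct-runoff ordinates (Q − Q_b): 0.0, 14.0, 41.0, 62.0, 108.0, 87.0, 70.0, 57.0, 46.0, 37.0, 30.0, 24.0, 19.0, 0.0 m³/s.
ΣQ_DR = 595.0 m³/s.
With Δt = 2 h = 7200 s, V = ΣQ_DR · Δt = 595.0 × 7200 = 4.28 × 10^6 m³.

V ≈ 4.28 × 10^6 m³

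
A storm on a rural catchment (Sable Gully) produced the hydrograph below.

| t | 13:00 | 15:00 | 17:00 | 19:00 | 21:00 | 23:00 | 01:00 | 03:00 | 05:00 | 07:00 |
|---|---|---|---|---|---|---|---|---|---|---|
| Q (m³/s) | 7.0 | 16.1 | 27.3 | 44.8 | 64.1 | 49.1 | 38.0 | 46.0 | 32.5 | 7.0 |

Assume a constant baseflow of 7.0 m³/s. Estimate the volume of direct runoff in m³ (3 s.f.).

Direct-runoff ordinates (Q − Q_b): 0.0, 9.1, 20.3, 37.8, 57.1, 42.1, 31.0, 39.0, 25.5, 0.0 m³/s.
ΣQ_DR = 261.9 m³/s.
With Δt = 2 h = 7200 s, V = ΣQ_DR · Δt = 261.9 × 7200 = 1.89 × 10^6 m³.

V ≈ 1.89 × 10^6 m³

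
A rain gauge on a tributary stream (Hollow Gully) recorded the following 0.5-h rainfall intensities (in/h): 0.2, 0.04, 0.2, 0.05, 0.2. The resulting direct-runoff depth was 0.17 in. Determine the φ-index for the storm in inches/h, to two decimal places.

Only the 3 blocks with intensity above φ contribute runoff: 0.2, 0.2, 0.2 in/h.
Σ(I−φ)·Δt = d  ⇒  (0.2+0.2+0.2 − 3φ)·0.5 = 0.17
φ = (0.6000 − 0.17/0.5) / 3 = 0.09 in/h.

φ ≈ 0.09 in/h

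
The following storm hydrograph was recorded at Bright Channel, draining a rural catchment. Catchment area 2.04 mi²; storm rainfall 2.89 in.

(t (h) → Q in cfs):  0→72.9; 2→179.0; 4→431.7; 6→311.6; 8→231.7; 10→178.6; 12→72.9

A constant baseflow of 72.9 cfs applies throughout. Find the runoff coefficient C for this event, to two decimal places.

ΣQ_DR = 968.1 cfs; V = ΣQ_DR·Δt = 6.970 × 10^6 ft³.
Runoff depth d = V / A = 1.471 in.
C = d / P = 1.471 / 2.89 = 0.51.

C ≈ 0.51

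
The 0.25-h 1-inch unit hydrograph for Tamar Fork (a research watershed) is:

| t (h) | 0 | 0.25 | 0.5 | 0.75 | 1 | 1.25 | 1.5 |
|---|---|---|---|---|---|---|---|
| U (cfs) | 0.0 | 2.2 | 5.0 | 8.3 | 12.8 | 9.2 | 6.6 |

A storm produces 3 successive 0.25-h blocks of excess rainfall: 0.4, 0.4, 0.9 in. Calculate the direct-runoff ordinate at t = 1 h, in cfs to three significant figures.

By discrete convolution, Q_j = Σ (P_i / 1 in) · U_{j−i}.
At t = 1 h (j=4): Q = (0.4/1)·12.8 + (0.4/1)·8.3 + (0.9/1)·5.0 = 12.9 cfs.

Q ≈ 12.9 cfs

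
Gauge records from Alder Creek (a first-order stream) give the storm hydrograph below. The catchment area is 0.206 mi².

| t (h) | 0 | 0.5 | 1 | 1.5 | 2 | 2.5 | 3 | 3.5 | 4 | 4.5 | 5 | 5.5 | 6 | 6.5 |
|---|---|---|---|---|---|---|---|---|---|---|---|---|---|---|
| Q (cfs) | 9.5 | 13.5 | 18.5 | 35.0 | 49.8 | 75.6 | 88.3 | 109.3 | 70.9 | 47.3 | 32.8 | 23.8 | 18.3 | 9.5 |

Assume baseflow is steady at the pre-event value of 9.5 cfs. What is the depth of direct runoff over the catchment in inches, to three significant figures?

d ≈ 1.76 in

Direct runoff: 0.0, 4.0, 9.0, 25.5, 40.3, 66.1, 78.8, 99.8, 61.4, 37.8, 23.3, 14.3, 8.8, 0.0 cfs; ΣQ_DR = 469.1 cfs.
V = ΣQ_DR · Δt = 469.1 × 1800 s = 8.444 × 10^5 ft³.
Over A = 0.206 mi², depth = V / A = 1.76 in.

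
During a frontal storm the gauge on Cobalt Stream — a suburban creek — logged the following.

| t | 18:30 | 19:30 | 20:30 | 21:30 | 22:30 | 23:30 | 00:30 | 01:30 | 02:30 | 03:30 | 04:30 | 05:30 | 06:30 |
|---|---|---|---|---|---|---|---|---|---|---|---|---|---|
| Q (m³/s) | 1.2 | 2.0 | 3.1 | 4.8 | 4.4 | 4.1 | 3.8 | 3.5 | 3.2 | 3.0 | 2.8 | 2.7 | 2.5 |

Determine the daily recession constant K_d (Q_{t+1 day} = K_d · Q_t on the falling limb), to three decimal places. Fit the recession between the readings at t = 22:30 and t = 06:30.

K_d ≈ 0.183

Between t = 22:30 and t = 06:30 the flow falls from 4.4 to 2.5 m³/s over 8×1 h = 8 h.
Per-interval ratio K = (2.5/4.4)^(1/8) = 0.9318; K_d = K^(24/1) = 0.183.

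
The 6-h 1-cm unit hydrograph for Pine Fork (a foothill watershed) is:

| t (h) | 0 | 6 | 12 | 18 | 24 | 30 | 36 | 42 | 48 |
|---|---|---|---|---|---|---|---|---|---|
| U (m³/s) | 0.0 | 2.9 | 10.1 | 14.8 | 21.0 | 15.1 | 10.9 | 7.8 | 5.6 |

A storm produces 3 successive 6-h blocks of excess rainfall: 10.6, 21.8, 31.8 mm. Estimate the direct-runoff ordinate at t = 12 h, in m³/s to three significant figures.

Q ≈ 17.0 m³/s

By discrete convolution, Q_j = Σ (P_i / 10 mm) · U_{j−i}.
At t = 12 h (j=2): Q = (10.6/10)·10.1 + (21.8/10)·2.9 + (31.8/10)·0.0 = 17.0 m³/s.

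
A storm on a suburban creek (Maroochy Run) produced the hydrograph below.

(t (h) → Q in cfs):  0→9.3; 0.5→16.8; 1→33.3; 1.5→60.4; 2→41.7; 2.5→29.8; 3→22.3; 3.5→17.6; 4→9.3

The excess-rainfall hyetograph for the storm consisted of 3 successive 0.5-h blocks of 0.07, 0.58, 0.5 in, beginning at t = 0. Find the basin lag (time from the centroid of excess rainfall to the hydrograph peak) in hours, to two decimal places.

Centroid of excess rainfall: t_c = Σ P_i·t̄_i / ΣP_i = 0.9370 h (block centres at 0.25, 0.75, 1.25 h).
Hydrograph peak occurs at t = 1.5 h, so basin lag t_L = 1.5 − 0.9370 = 0.56 h.

t_L ≈ 0.56 h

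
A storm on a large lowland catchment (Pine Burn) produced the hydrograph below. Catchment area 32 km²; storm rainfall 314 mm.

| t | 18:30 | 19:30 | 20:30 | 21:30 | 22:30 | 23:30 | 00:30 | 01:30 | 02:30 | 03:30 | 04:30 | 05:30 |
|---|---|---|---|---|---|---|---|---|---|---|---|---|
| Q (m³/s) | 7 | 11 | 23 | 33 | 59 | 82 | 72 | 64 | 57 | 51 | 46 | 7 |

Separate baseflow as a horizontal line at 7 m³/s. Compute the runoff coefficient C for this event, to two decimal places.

C ≈ 0.15

ΣQ_DR = 428.0 m³/s; V = ΣQ_DR·Δt = 1.541 × 10^6 m³.
Runoff depth d = V / A = 48.15 mm.
C = d / P = 48.15 / 314 = 0.15.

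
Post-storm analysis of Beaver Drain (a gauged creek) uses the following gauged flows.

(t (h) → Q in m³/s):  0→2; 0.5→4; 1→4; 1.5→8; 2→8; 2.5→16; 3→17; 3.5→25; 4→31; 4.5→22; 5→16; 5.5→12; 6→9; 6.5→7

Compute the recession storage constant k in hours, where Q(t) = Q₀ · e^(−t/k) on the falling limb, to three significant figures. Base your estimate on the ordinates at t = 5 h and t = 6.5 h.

k ≈ 1.81 h

On the falling limb, Q drops from 16 to 7 m³/s between t = 5 h and t = 6.5 h (Δt = 1.5 h).
k = −Δt / ln(Q₂/Q₁) = −1.5 / ln(7/16) = 1.81 h.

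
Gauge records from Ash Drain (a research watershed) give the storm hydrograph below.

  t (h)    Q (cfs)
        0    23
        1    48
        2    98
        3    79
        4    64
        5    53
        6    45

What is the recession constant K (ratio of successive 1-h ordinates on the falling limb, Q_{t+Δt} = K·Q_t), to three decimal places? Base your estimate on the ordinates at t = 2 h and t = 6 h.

K ≈ 0.823

Using the recession-limb readings at t = 2 h and t = 6 h: Q falls from 98 to 45 cfs over 4 intervals.
K = (Q₂/Q₁)^(1/4) = (45/98)^(1/4) = 0.823.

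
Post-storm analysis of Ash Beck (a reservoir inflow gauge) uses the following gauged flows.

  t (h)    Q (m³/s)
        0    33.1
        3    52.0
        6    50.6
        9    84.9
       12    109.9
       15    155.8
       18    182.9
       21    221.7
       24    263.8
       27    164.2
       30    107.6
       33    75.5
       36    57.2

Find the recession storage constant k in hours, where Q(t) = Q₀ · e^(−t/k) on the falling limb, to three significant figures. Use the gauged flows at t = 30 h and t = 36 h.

On the falling limb, Q drops from 107.6 to 57.2 m³/s between t = 30 h and t = 36 h (Δt = 6 h).
k = −Δt / ln(Q₂/Q₁) = −6 / ln(57.2/107.6) = 9.50 h.

k ≈ 9.50 h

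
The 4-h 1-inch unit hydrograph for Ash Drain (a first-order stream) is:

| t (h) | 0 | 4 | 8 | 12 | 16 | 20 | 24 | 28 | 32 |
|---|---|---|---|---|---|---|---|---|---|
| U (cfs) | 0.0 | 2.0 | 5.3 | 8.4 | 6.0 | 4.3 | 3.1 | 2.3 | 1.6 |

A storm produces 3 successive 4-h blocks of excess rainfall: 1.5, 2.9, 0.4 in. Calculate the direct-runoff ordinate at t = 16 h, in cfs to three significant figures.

By discrete convolution, Q_j = Σ (P_i / 1 in) · U_{j−i}.
At t = 16 h (j=4): Q = (1.5/1)·6.0 + (2.9/1)·8.4 + (0.4/1)·5.3 = 35.5 cfs.

Q ≈ 35.5 cfs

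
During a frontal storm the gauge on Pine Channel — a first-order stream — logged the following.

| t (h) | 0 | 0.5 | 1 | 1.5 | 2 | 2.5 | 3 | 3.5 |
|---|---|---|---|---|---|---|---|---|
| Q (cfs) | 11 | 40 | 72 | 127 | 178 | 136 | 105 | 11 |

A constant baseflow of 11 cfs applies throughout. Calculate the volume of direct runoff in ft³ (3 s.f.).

V ≈ 1.07 × 10^6 ft³

Direct-runoff ordinates (Q − Q_b): 0.0, 29.0, 61.0, 116.0, 167.0, 125.0, 94.0, 0.0 cfs.
ΣQ_DR = 592.0 cfs.
With Δt = 0.5 h = 1800 s, V = ΣQ_DR · Δt = 592.0 × 1800 = 1.07 × 10^6 ft³.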